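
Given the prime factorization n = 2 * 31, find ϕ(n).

φ(2) = 2 − 1 = 1.
φ(31) = 31 − 1 = 30.
Multiply: 1 · 30 = 30.

30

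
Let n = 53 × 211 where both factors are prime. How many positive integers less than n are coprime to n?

φ(n) = (p − 1)(q − 1) = (53−1)(211−1) = 52·210 = 10920.

10920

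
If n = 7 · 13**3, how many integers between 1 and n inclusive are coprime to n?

12168

φ(15379) = 15379 · (1 − 1/7) · (1 − 1/13)
       = 15379 · 72/91 = 12168.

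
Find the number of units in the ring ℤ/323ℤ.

288

Prime factorization: 323 = 17 × 19.
φ(17) = 17 − 1 = 16.
φ(19) = 19 − 1 = 18.
Since φ is multiplicative, φ(323) = 16 · 18 = 288.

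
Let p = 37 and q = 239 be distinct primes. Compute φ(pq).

φ(8843) = 8843 · (1 − 1/37) · (1 − 1/239)
       = 8843 · 8568/8843 = 8568.

8568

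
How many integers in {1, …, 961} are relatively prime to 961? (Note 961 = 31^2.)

930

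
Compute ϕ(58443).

29040

Prime factorization: 58443 = 3 × 7 × 11^2 × 23.
φ(58443) = 58443 · (1 − 1/3) · (1 − 1/7) · (1 − 1/11) · (1 − 1/23)
       = 58443 · 2640/5313 = 29040.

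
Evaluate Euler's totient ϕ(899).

840

899 = 29 × 31.
φ(899) = 899 · (1 − 1/29) · (1 − 1/31)
       = 899 · 840/899 = 840.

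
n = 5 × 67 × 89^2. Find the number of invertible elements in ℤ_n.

φ(2653535) = 2653535 · (1 − 1/5) · (1 − 1/67) · (1 − 1/89)
       = 2653535 · 23232/29815 = 2067648.

2067648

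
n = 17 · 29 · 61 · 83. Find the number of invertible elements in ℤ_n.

φ(17) = 17 − 1 = 16.
φ(29) = 29 − 1 = 28.
φ(61) = 61 − 1 = 60.
φ(83) = 83 − 1 = 82.
Multiply: 16 · 28 · 60 · 82 = 2204160.

2204160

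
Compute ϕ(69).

44

Prime factorization: 69 = 3 × 23.
φ(3) = 3 − 1 = 2.
φ(23) = 23 − 1 = 22.
Multiply: 2 · 22 = 44.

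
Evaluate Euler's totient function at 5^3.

100

φ(125) = 125 · (1 − 1/5)
       = 125 · 4/5 = 100.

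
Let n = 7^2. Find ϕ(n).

42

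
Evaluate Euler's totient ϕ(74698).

32448

First factor: 74698 = 2 · 13^3 · 17.
φ(2) = 2 − 1 = 1.
φ(13^3) = 13^2·(13−1) = 169·12 = 2028.
φ(17) = 17 − 1 = 16.
Since φ is multiplicative, φ(74698) = 1 · 2028 · 16 = 32448.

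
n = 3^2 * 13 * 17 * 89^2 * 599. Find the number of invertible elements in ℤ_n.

5395433472

φ(3^2) = 3^1·(3−1) = 3·2 = 6.
φ(13) = 13 − 1 = 12.
φ(17) = 17 − 1 = 16.
φ(89^2) = 89^1·(89−1) = 89·88 = 7832.
φ(599) = 599 − 1 = 598.
φ(9437166531) = 6 × 12 × 16 × 7832 × 598 = 5395433472.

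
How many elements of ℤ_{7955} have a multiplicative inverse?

6048

Factor 7955: 7955 = 5 × 37 × 43.
φ(5) = 5 − 1 = 4.
φ(37) = 37 − 1 = 36.
φ(43) = 43 − 1 = 42.
Multiply: 4 · 36 · 42 = 6048.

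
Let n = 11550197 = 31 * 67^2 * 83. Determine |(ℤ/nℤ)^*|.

10878120

φ(11550197) = 11550197 · (1 − 1/31) · (1 − 1/67) · (1 − 1/83)
       = 11550197 · 162360/172391 = 10878120.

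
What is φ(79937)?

Factor 79937: 79937 = 11 * 13^2 * 43.
φ(11) = 11 − 1 = 10.
φ(13^2) = 13^1·(13−1) = 13·12 = 156.
φ(43) = 43 − 1 = 42.
Since φ is multiplicative, φ(79937) = 10 · 156 · 42 = 65520.

65520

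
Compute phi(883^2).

φ(883^2) = 883^2 − 883^1 = 779689 − 883 = 778806.

778806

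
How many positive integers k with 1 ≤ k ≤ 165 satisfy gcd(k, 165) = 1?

80

Factor 165: 165 = 3 * 5 * 11.
φ(165) = 165 · (1 − 1/3) · (1 − 1/5) · (1 − 1/11)
       = 165 · 80/165 = 80.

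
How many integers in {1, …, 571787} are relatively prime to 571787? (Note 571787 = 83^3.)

φ(571787) = 571787 · (1 − 1/83)
       = 571787 · 82/83 = 564898.

564898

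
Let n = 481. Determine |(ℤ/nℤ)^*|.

432

481 = 13 * 37.
φ(13) = 13 − 1 = 12.
φ(37) = 37 − 1 = 36.
Since φ is multiplicative, φ(481) = 12 · 36 = 432.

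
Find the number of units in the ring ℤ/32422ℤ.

Prime factorization: 32422 = 2 × 13 × 29 × 43.
φ(2) = 2 − 1 = 1.
φ(13) = 13 − 1 = 12.
φ(29) = 29 − 1 = 28.
φ(43) = 43 − 1 = 42.
Multiply: 1 · 12 · 28 · 42 = 14112.

14112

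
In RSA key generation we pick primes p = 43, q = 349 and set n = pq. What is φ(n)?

φ(15007) = 15007 · (1 − 1/43) · (1 − 1/349)
       = 15007 · 14616/15007 = 14616.

14616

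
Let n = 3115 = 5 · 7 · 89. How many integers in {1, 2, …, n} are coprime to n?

2112

φ(3115) = 3115 · (1 − 1/5) · (1 − 1/7) · (1 − 1/89)
       = 3115 · 2112/3115 = 2112.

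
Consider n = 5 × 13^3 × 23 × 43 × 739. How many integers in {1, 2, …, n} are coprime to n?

φ(8028617935) = 8028617935 · (1 − 1/5) · (1 − 1/13) · (1 − 1/23) · (1 − 1/43) · (1 − 1/739)
       = 8028617935 · 32731776/47506615 = 5531670144.

5531670144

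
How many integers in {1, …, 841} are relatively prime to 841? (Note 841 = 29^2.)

812

φ(29^2) = 29^2 − 29^1 = 841 − 29 = 812.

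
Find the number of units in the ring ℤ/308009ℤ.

254016

308009 = 13 × 19 × 29 × 43.
φ(13) = 13 − 1 = 12.
φ(19) = 19 − 1 = 18.
φ(29) = 29 − 1 = 28.
φ(43) = 43 − 1 = 42.
Multiply: 12 · 18 · 28 · 42 = 254016.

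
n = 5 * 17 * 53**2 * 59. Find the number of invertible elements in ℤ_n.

10230272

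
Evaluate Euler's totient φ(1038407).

907200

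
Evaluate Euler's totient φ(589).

Prime factorization: 589 = 19 · 31.
φ(589) = 589 · (1 − 1/19) · (1 − 1/31)
       = 589 · 540/589 = 540.

540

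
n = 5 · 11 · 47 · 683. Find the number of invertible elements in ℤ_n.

1254880

φ(1765555) = 1765555 · (1 − 1/5) · (1 − 1/11) · (1 − 1/47) · (1 − 1/683)
       = 1765555 · 1254880/1765555 = 1254880.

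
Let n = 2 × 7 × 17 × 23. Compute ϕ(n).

φ(2) = 2 − 1 = 1.
φ(7) = 7 − 1 = 6.
φ(17) = 17 − 1 = 16.
φ(23) = 23 − 1 = 22.
φ(5474) = 1 × 6 × 16 × 22 = 2112.

2112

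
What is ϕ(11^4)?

φ(14641) = 14641 · (1 − 1/11)
       = 14641 · 10/11 = 13310.

13310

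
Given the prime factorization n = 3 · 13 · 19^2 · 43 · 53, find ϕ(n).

17926272

φ(3) = 3 − 1 = 2.
φ(13) = 13 − 1 = 12.
φ(19^2) = 19^2 − 19^1 = 361 − 19 = 342.
φ(43) = 43 − 1 = 42.
φ(53) = 53 − 1 = 52.
φ(32086041) = 2 × 12 × 342 × 42 × 52 = 17926272.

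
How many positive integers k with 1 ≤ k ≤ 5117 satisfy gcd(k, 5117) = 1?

4032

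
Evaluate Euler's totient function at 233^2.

54056

φ(54289) = 54289 · (1 − 1/233)
       = 54289 · 232/233 = 54056.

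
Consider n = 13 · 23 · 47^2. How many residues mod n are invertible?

570768

φ(13) = 13 − 1 = 12.
φ(23) = 23 − 1 = 22.
φ(47^2) = 47^1·(47−1) = 47·46 = 2162.
Since φ is multiplicative, φ(660491) = 12 · 22 · 2162 = 570768.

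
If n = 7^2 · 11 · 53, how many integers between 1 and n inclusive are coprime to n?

φ(28567) = 28567 · (1 − 1/7) · (1 − 1/11) · (1 − 1/53)
       = 28567 · 3120/4081 = 21840.

21840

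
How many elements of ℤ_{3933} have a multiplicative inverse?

2376

First factor: 3933 = 3^2 · 19 · 23.
φ(3933) = 3933 · (1 − 1/3) · (1 − 1/19) · (1 − 1/23)
       = 3933 · 792/1311 = 2376.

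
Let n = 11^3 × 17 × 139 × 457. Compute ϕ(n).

1218286080

φ(11^3) = 11^3 − 11^2 = 1331 − 121 = 1210.
φ(17) = 17 − 1 = 16.
φ(139) = 139 − 1 = 138.
φ(457) = 457 − 1 = 456.
Multiply: 1210 · 16 · 138 · 456 = 1218286080.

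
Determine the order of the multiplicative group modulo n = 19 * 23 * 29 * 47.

φ(595631) = 595631 · (1 − 1/19) · (1 − 1/23) · (1 − 1/29) · (1 − 1/47)
       = 595631 · 510048/595631 = 510048.

510048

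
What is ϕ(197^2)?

φ(38809) = 38809 · (1 − 1/197)
       = 38809 · 196/197 = 38612.

38612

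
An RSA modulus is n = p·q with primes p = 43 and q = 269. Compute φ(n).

φ(43) = 43 − 1 = 42.
φ(269) = 269 − 1 = 268.
Multiply: 42 · 268 = 11256.

11256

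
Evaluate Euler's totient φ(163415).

103488

First factor: 163415 = 5 * 7^2 * 23 * 29.
φ(5) = 5 − 1 = 4.
φ(7^2) = 7^1·(7−1) = 7·6 = 42.
φ(23) = 23 − 1 = 22.
φ(29) = 29 − 1 = 28.
Multiply: 4 · 42 · 22 · 28 = 103488.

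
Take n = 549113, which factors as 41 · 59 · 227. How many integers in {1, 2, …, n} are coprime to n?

φ(549113) = 549113 · (1 − 1/41) · (1 − 1/59) · (1 − 1/227)
       = 549113 · 524320/549113 = 524320.

524320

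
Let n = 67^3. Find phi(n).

296274

φ(67^3) = 67^3 − 67^2 = 300763 − 4489 = 296274.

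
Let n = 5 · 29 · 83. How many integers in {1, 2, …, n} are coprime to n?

9184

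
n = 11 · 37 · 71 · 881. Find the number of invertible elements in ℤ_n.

22176000

φ(11) = 11 − 1 = 10.
φ(37) = 37 − 1 = 36.
φ(71) = 71 − 1 = 70.
φ(881) = 881 − 1 = 880.
Since φ is multiplicative, φ(25458257) = 10 · 36 · 70 · 880 = 22176000.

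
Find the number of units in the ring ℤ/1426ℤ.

Prime factorization: 1426 = 2 · 23 · 31.
φ(1426) = 1426 · (1 − 1/2) · (1 − 1/23) · (1 − 1/31)
       = 1426 · 660/1426 = 660.

660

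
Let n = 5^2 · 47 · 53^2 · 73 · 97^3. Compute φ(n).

φ(219901235149175) = 219901235149175 · (1 − 1/5) · (1 − 1/47) · (1 − 1/53) · (1 − 1/73) · (1 − 1/97)
       = 219901235149175 · 66134016/88193855 = 164897563484160.

164897563484160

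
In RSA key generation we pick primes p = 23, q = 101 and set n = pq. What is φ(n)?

φ(23) = 23 − 1 = 22.
φ(101) = 101 − 1 = 100.
φ(2323) = 22 × 100 = 2200.

2200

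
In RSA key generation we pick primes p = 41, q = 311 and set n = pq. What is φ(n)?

12400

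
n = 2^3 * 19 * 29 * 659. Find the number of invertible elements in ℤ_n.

1326528

φ(2^3) = 2^2·(2−1) = 4·1 = 4.
φ(19) = 19 − 1 = 18.
φ(29) = 29 − 1 = 28.
φ(659) = 659 − 1 = 658.
Multiply: 4 · 18 · 28 · 658 = 1326528.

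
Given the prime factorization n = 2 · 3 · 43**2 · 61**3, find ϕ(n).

φ(2) = 2 − 1 = 1.
φ(3) = 3 − 1 = 2.
φ(43^2) = 43^1·(43−1) = 43·42 = 1806.
φ(61^3) = 61^3 − 61^2 = 226981 − 3721 = 223260.
Multiply: 1 · 2 · 1806 · 223260 = 806415120.

806415120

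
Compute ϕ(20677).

18480

Prime factorization: 20677 = 23 × 29 × 31.
φ(23) = 23 − 1 = 22.
φ(29) = 29 − 1 = 28.
φ(31) = 31 − 1 = 30.
Since φ is multiplicative, φ(20677) = 22 · 28 · 30 = 18480.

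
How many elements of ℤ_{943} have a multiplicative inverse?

Factor 943: 943 = 23 * 41.
φ(943) = 943 · (1 − 1/23) · (1 − 1/41)
       = 943 · 880/943 = 880.

880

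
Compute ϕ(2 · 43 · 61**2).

153720

φ(320006) = 320006 · (1 − 1/2) · (1 − 1/43) · (1 − 1/61)
       = 320006 · 2520/5246 = 153720.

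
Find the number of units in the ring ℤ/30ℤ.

8

Factor 30: 30 = 2 · 3 · 5.
φ(30) = 30 · (1 − 1/2) · (1 − 1/3) · (1 − 1/5)
       = 30 · 8/30 = 8.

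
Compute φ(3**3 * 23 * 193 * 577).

43794432

φ(69155181) = 69155181 · (1 − 1/3) · (1 − 1/23) · (1 − 1/193) · (1 − 1/577)
       = 69155181 · 4866048/7683909 = 43794432.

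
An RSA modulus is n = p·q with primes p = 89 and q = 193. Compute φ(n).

φ(pq) = (p−1)(q−1) = 88 · 192 = 16896.

16896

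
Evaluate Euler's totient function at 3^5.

φ(3^5) = 3^5 − 3^4 = 243 − 81 = 162.

162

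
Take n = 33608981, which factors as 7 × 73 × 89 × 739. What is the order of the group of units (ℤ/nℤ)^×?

φ(7) = 7 − 1 = 6.
φ(73) = 73 − 1 = 72.
φ(89) = 89 − 1 = 88.
φ(739) = 739 − 1 = 738.
Since φ is multiplicative, φ(33608981) = 6 · 72 · 88 · 738 = 28055808.

28055808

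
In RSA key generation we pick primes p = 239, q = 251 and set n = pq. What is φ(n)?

59500

φ(239) = 239 − 1 = 238.
φ(251) = 251 − 1 = 250.
Multiply: 238 · 250 = 59500.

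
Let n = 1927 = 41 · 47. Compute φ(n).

1840

φ(41) = 41 − 1 = 40.
φ(47) = 47 − 1 = 46.
Since φ is multiplicative, φ(1927) = 40 · 46 = 1840.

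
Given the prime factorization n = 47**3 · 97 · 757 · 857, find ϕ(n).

6312775440384

φ(47^3) = 47^2·(47−1) = 2209·46 = 101614.
φ(97) = 97 − 1 = 96.
φ(757) = 757 − 1 = 756.
φ(857) = 857 − 1 = 856.
φ(6533441540419) = 101614 × 96 × 756 × 856 = 6312775440384.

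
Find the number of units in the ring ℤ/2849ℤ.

First factor: 2849 = 7 * 11 * 37.
φ(7) = 7 − 1 = 6.
φ(11) = 11 − 1 = 10.
φ(37) = 37 − 1 = 36.
Multiply: 6 · 10 · 36 = 2160.

2160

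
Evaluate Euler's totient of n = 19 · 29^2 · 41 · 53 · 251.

7600320000

φ(19) = 19 − 1 = 18.
φ(29^2) = 29^2 − 29^1 = 841 − 29 = 812.
φ(41) = 41 − 1 = 40.
φ(53) = 53 − 1 = 52.
φ(251) = 251 − 1 = 250.
Since φ is multiplicative, φ(8715314117) = 18 · 812 · 40 · 52 · 250 = 7600320000.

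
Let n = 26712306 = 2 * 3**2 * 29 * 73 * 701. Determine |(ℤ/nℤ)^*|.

8467200

φ(26712306) = 26712306 · (1 − 1/2) · (1 − 1/3) · (1 − 1/29) · (1 − 1/73) · (1 − 1/701)
       = 26712306 · 2822400/8904102 = 8467200.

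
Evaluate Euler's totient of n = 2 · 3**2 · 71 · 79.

32760

φ(2) = 2 − 1 = 1.
φ(3^2) = 3^1·(3−1) = 3·2 = 6.
φ(71) = 71 − 1 = 70.
φ(79) = 79 − 1 = 78.
Since φ is multiplicative, φ(100962) = 1 · 6 · 70 · 78 = 32760.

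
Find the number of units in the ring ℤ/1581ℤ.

960

Factor 1581: 1581 = 3 × 17 × 31.
φ(1581) = 1581 · (1 − 1/3) · (1 − 1/17) · (1 − 1/31)
       = 1581 · 960/1581 = 960.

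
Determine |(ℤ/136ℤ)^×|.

64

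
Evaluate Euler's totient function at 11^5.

φ(161051) = 161051 · (1 − 1/11)
       = 161051 · 10/11 = 146410.

146410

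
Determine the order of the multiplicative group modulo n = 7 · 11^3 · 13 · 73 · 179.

1116529920

φ(1582688107) = 1582688107 · (1 − 1/7) · (1 − 1/11) · (1 − 1/13) · (1 − 1/73) · (1 − 1/179)
       = 1582688107 · 9227520/13080067 = 1116529920.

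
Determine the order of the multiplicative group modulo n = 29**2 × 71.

56840

φ(29^2) = 29^1·(29−1) = 29·28 = 812.
φ(71) = 71 − 1 = 70.
Multiply: 812 · 70 = 56840.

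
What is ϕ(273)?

273 = 3 × 7 × 13.
φ(3) = 3 − 1 = 2.
φ(7) = 7 − 1 = 6.
φ(13) = 13 − 1 = 12.
Multiply: 2 · 6 · 12 = 144.

144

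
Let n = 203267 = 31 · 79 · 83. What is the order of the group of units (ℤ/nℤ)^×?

191880

φ(31) = 31 − 1 = 30.
φ(79) = 79 − 1 = 78.
φ(83) = 83 − 1 = 82.
Since φ is multiplicative, φ(203267) = 30 · 78 · 82 = 191880.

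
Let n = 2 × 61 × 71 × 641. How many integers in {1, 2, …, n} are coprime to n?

φ(5552342) = 5552342 · (1 − 1/2) · (1 − 1/61) · (1 − 1/71) · (1 − 1/641)
       = 5552342 · 2688000/5552342 = 2688000.

2688000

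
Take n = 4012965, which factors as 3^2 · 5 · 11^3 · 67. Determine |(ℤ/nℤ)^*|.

1916640

φ(3^2) = 3^1·(3−1) = 3·2 = 6.
φ(5) = 5 − 1 = 4.
φ(11^3) = 11^2·(11−1) = 121·10 = 1210.
φ(67) = 67 − 1 = 66.
φ(4012965) = 6 × 4 × 1210 × 66 = 1916640.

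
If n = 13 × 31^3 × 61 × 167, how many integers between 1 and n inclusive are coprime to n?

φ(13) = 13 − 1 = 12.
φ(31^3) = 31^2·(31−1) = 961·30 = 28830.
φ(61) = 61 − 1 = 60.
φ(167) = 167 − 1 = 166.
Multiply: 12 · 28830 · 60 · 166 = 3445761600.

3445761600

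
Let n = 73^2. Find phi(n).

5256

φ(73^2) = 73^1·(73−1) = 73·72 = 5256.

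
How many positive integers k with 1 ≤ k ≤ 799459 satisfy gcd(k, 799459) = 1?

Prime factorization: 799459 = 17 * 31 * 37 * 41.
φ(799459) = 799459 · (1 − 1/17) · (1 − 1/31) · (1 − 1/37) · (1 − 1/41)
       = 799459 · 691200/799459 = 691200.

691200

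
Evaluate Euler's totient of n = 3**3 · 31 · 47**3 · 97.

5267669760

φ(3^3) = 3^3 − 3^2 = 27 − 9 = 18.
φ(31) = 31 − 1 = 30.
φ(47^3) = 47^2·(47−1) = 2209·46 = 101614.
φ(97) = 97 − 1 = 96.
φ(8429285547) = 18 × 30 × 101614 × 96 = 5267669760.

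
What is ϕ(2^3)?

4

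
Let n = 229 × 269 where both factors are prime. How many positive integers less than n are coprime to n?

φ(61601) = 61601 · (1 − 1/229) · (1 − 1/269)
       = 61601 · 61104/61601 = 61104.

61104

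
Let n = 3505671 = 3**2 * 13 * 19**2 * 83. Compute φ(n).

2019168

φ(3505671) = 3505671 · (1 − 1/3) · (1 − 1/13) · (1 − 1/19) · (1 − 1/83)
       = 3505671 · 35424/61503 = 2019168.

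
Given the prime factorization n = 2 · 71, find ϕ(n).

φ(142) = 142 · (1 − 1/2) · (1 − 1/71)
       = 142 · 70/142 = 70.

70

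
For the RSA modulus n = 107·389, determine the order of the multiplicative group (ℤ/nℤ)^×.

41128

φ(107) = 107 − 1 = 106.
φ(389) = 389 − 1 = 388.
Since φ is multiplicative, φ(41623) = 106 · 388 = 41128.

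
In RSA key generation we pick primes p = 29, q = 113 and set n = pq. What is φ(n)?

φ(n) = (p − 1)(q − 1) = (29−1)(113−1) = 28·112 = 3136.

3136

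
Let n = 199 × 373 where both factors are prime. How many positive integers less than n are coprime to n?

73656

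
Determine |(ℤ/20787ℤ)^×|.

12480

Prime factorization: 20787 = 3 * 13^2 * 41.
φ(20787) = 20787 · (1 − 1/3) · (1 − 1/13) · (1 − 1/41)
       = 20787 · 960/1599 = 12480.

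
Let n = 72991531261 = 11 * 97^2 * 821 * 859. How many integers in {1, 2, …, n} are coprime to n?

φ(72991531261) = 72991531261 · (1 − 1/11) · (1 − 1/97) · (1 − 1/821) · (1 − 1/859)
       = 72991531261 · 675417600/752490013 = 65515507200.

65515507200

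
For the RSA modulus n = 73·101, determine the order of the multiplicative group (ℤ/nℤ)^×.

7200

φ(n) = (p − 1)(q − 1) = (73−1)(101−1) = 72·100 = 7200.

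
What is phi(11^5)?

φ(161051) = 161051 · (1 − 1/11)
       = 161051 · 10/11 = 146410.

146410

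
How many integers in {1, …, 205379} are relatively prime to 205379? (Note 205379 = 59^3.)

201898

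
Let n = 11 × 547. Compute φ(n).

5460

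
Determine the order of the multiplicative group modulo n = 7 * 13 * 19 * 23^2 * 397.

259687296

φ(7) = 7 − 1 = 6.
φ(13) = 13 − 1 = 12.
φ(19) = 19 − 1 = 18.
φ(23^2) = 23^1·(23−1) = 23·22 = 506.
φ(397) = 397 − 1 = 396.
Since φ is multiplicative, φ(363112477) = 6 · 12 · 18 · 506 · 396 = 259687296.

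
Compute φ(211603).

163296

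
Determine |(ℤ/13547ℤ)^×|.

11880

First factor: 13547 = 19 * 23 * 31.
φ(19) = 19 − 1 = 18.
φ(23) = 23 − 1 = 22.
φ(31) = 31 − 1 = 30.
φ(13547) = 18 × 22 × 30 = 11880.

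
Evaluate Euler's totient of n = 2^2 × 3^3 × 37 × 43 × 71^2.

270527040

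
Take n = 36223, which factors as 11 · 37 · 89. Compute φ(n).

31680

φ(36223) = 36223 · (1 − 1/11) · (1 − 1/37) · (1 − 1/89)
       = 36223 · 31680/36223 = 31680.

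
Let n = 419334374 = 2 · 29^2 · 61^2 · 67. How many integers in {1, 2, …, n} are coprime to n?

196146720

φ(2) = 2 − 1 = 1.
φ(29^2) = 29^2 − 29^1 = 841 − 29 = 812.
φ(61^2) = 61^2 − 61^1 = 3721 − 61 = 3660.
φ(67) = 67 − 1 = 66.
φ(419334374) = 1 × 812 × 3660 × 66 = 196146720.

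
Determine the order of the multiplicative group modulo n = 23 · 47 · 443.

447304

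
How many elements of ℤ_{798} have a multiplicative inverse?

216

First factor: 798 = 2 * 3 * 7 * 19.
φ(798) = 798 · (1 − 1/2) · (1 − 1/3) · (1 − 1/7) · (1 − 1/19)
       = 798 · 216/798 = 216.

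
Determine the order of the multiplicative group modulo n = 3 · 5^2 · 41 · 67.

105600

φ(3) = 3 − 1 = 2.
φ(5^2) = 5^1·(5−1) = 5·4 = 20.
φ(41) = 41 − 1 = 40.
φ(67) = 67 − 1 = 66.
Since φ is multiplicative, φ(206025) = 2 · 20 · 40 · 66 = 105600.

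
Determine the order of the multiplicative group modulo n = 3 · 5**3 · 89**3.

139409600

φ(264363375) = 264363375 · (1 − 1/3) · (1 − 1/5) · (1 − 1/89)
       = 264363375 · 704/1335 = 139409600.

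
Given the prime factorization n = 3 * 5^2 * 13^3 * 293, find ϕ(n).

φ(3) = 3 − 1 = 2.
φ(5^2) = 5^2 − 5^1 = 25 − 5 = 20.
φ(13^3) = 13^3 − 13^2 = 2197 − 169 = 2028.
φ(293) = 293 − 1 = 292.
Since φ is multiplicative, φ(48279075) = 2 · 20 · 2028 · 292 = 23687040.

23687040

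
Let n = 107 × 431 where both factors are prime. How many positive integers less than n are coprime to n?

45580

φ(n) = (p − 1)(q − 1) = (107−1)(431−1) = 106·430 = 45580.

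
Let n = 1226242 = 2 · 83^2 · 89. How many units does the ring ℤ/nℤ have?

598928

φ(1226242) = 1226242 · (1 − 1/2) · (1 − 1/83) · (1 − 1/89)
       = 1226242 · 7216/14774 = 598928.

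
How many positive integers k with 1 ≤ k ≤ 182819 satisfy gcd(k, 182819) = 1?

141120

Prime factorization: 182819 = 7^3 · 13 · 41.
φ(182819) = 182819 · (1 − 1/7) · (1 − 1/13) · (1 − 1/41)
       = 182819 · 2880/3731 = 141120.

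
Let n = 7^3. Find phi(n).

294

φ(7^3) = 7^3 − 7^2 = 343 − 49 = 294.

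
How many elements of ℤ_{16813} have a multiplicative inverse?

14784

16813 = 17 × 23 × 43.
φ(16813) = 16813 · (1 − 1/17) · (1 − 1/23) · (1 − 1/43)
       = 16813 · 14784/16813 = 14784.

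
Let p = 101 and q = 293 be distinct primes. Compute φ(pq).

29200

φ(pq) = (p−1)(q−1) = 100 · 292 = 29200.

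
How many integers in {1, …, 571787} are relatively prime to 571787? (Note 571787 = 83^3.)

φ(83^3) = 83^3 − 83^2 = 571787 − 6889 = 564898.

564898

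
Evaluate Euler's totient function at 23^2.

506

φ(529) = 529 · (1 − 1/23)
       = 529 · 22/23 = 506.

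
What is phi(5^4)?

φ(5^4) = 5^3·(5−1) = 125·4 = 500.

500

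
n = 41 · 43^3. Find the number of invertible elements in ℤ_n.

3106320

φ(41) = 41 − 1 = 40.
φ(43^3) = 43^3 − 43^2 = 79507 − 1849 = 77658.
Multiply: 40 · 77658 = 3106320.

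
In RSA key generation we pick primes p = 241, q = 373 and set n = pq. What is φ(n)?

For distinct primes, φ(pq) = (p−1)(q−1) = 240 × 372 = 89280.

89280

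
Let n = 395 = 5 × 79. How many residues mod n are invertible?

312

φ(395) = 395 · (1 − 1/5) · (1 − 1/79)
       = 395 · 312/395 = 312.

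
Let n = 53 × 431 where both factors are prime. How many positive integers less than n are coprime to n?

22360

φ(pq) = (p−1)(q−1) = 52 · 430 = 22360.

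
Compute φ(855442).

345744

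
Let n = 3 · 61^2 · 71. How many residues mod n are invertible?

512400

φ(3) = 3 − 1 = 2.
φ(61^2) = 61^1·(61−1) = 61·60 = 3660.
φ(71) = 71 − 1 = 70.
Since φ is multiplicative, φ(792573) = 2 · 3660 · 70 = 512400.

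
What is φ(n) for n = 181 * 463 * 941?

78170400

φ(181) = 181 − 1 = 180.
φ(463) = 463 − 1 = 462.
φ(941) = 941 − 1 = 940.
Multiply: 180 · 462 · 940 = 78170400.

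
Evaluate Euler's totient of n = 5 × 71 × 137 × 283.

φ(13763705) = 13763705 · (1 − 1/5) · (1 − 1/71) · (1 − 1/137) · (1 − 1/283)
       = 13763705 · 10738560/13763705 = 10738560.

10738560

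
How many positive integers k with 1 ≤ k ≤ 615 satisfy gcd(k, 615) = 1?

First factor: 615 = 3 · 5 · 41.
φ(615) = 615 · (1 − 1/3) · (1 − 1/5) · (1 − 1/41)
       = 615 · 320/615 = 320.

320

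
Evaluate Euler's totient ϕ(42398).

First factor: 42398 = 2 * 17 * 29 * 43.
φ(42398) = 42398 · (1 − 1/2) · (1 − 1/17) · (1 − 1/29) · (1 − 1/43)
       = 42398 · 18816/42398 = 18816.

18816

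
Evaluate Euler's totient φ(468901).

First factor: 468901 = 19 · 23 · 29 · 37.
φ(19) = 19 − 1 = 18.
φ(23) = 23 − 1 = 22.
φ(29) = 29 − 1 = 28.
φ(37) = 37 − 1 = 36.
Since φ is multiplicative, φ(468901) = 18 · 22 · 28 · 36 = 399168.

399168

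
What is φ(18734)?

First factor: 18734 = 2 · 17 · 19 · 29.
φ(18734) = 18734 · (1 − 1/2) · (1 − 1/17) · (1 − 1/19) · (1 − 1/29)
       = 18734 · 8064/18734 = 8064.

8064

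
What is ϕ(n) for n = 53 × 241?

φ(12773) = 12773 · (1 − 1/53) · (1 − 1/241)
       = 12773 · 12480/12773 = 12480.

12480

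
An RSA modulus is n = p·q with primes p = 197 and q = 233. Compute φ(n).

45472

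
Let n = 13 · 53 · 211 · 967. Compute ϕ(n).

φ(140581493) = 140581493 · (1 − 1/13) · (1 − 1/53) · (1 − 1/211) · (1 − 1/967)
       = 140581493 · 126584640/140581493 = 126584640.

126584640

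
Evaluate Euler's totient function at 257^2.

φ(257^2) = 257^1·(257−1) = 257·256 = 65792.

65792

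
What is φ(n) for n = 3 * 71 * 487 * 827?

56201040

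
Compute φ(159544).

60480

Prime factorization: 159544 = 2^3 × 7^2 × 11 × 37.
φ(2^3) = 2^3 − 2^2 = 8 − 4 = 4.
φ(7^2) = 7^1·(7−1) = 7·6 = 42.
φ(11) = 11 − 1 = 10.
φ(37) = 37 − 1 = 36.
Multiply: 4 · 42 · 10 · 36 = 60480.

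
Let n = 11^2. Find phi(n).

φ(121) = 121 · (1 − 1/11)
       = 121 · 10/11 = 110.

110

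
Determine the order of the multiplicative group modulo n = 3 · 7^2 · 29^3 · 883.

φ(3) = 3 − 1 = 2.
φ(7^2) = 7^1·(7−1) = 7·6 = 42.
φ(29^3) = 29^2·(29−1) = 841·28 = 23548.
φ(883) = 883 − 1 = 882.
Multiply: 2 · 42 · 23548 · 882 = 1744624224.

1744624224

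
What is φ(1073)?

1073 = 29 · 37.
φ(1073) = 1073 · (1 − 1/29) · (1 − 1/37)
       = 1073 · 1008/1073 = 1008.

1008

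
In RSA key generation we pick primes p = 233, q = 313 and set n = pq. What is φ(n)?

72384

φ(233) = 233 − 1 = 232.
φ(313) = 313 − 1 = 312.
Since φ is multiplicative, φ(72929) = 232 · 312 = 72384.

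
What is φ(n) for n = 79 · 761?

φ(60119) = 60119 · (1 − 1/79) · (1 − 1/761)
       = 60119 · 59280/60119 = 59280.

59280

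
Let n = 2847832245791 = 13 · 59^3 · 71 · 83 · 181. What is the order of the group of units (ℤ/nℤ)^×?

2503212163200

φ(2847832245791) = 2847832245791 · (1 − 1/13) · (1 − 1/59) · (1 − 1/71) · (1 − 1/83) · (1 − 1/181)
       = 2847832245791 · 719107200/818107511 = 2503212163200.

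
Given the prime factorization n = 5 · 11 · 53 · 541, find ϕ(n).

φ(1577015) = 1577015 · (1 − 1/5) · (1 − 1/11) · (1 − 1/53) · (1 − 1/541)
       = 1577015 · 1123200/1577015 = 1123200.

1123200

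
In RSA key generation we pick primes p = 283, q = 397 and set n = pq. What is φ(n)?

111672

φ(283) = 283 − 1 = 282.
φ(397) = 397 − 1 = 396.
Since φ is multiplicative, φ(112351) = 282 · 396 = 111672.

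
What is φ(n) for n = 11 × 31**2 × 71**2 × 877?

40489596000

φ(46733936447) = 46733936447 · (1 − 1/11) · (1 − 1/31) · (1 − 1/71) · (1 − 1/877)
       = 46733936447 · 18396000/21233047 = 40489596000.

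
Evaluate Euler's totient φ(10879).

9240

Factor 10879: 10879 = 11 × 23 × 43.
φ(10879) = 10879 · (1 − 1/11) · (1 − 1/23) · (1 − 1/43)
       = 10879 · 9240/10879 = 9240.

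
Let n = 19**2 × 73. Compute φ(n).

24624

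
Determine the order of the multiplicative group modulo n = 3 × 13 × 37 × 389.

335232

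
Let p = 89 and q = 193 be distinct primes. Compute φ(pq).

φ(n) = (p − 1)(q − 1) = (89−1)(193−1) = 88·192 = 16896.

16896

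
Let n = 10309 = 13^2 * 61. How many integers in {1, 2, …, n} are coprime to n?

φ(10309) = 10309 · (1 − 1/13) · (1 − 1/61)
       = 10309 · 720/793 = 9360.

9360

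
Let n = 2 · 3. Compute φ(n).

2

φ(2) = 2 − 1 = 1.
φ(3) = 3 − 1 = 2.
φ(6) = 1 × 2 = 2.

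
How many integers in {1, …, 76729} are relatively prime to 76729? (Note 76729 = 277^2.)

76452

φ(76729) = 76729 · (1 − 1/277)
       = 76729 · 276/277 = 76452.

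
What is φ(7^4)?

φ(7^4) = 7^4 − 7^3 = 2401 − 343 = 2058.

2058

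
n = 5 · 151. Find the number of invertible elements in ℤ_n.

φ(5) = 5 − 1 = 4.
φ(151) = 151 − 1 = 150.
Since φ is multiplicative, φ(755) = 4 · 150 = 600.

600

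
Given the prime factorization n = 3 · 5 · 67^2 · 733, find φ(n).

25895232

φ(3) = 3 − 1 = 2.
φ(5) = 5 − 1 = 4.
φ(67^2) = 67^1·(67−1) = 67·66 = 4422.
φ(733) = 733 − 1 = 732.
Multiply: 2 · 4 · 4422 · 732 = 25895232.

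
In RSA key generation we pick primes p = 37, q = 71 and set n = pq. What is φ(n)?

φ(pq) = (p−1)(q−1) = 36 · 70 = 2520.

2520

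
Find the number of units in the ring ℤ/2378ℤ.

1120

2378 = 2 · 29 · 41.
φ(2378) = 2378 · (1 − 1/2) · (1 − 1/29) · (1 − 1/41)
       = 2378 · 1120/2378 = 1120.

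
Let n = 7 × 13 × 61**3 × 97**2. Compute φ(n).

149687792640

φ(194345444839) = 194345444839 · (1 − 1/7) · (1 − 1/13) · (1 − 1/61) · (1 − 1/97)
       = 194345444839 · 414720/538447 = 149687792640.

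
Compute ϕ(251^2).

62750

φ(63001) = 63001 · (1 − 1/251)
       = 63001 · 250/251 = 62750.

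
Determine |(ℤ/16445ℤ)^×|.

16445 = 5 · 11 · 13 · 23.
φ(5) = 5 − 1 = 4.
φ(11) = 11 − 1 = 10.
φ(13) = 13 − 1 = 12.
φ(23) = 23 − 1 = 22.
φ(16445) = 4 × 10 × 12 × 22 = 10560.

10560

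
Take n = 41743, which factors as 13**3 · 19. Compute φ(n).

φ(13^3) = 13^2·(13−1) = 169·12 = 2028.
φ(19) = 19 − 1 = 18.
φ(41743) = 2028 × 18 = 36504.

36504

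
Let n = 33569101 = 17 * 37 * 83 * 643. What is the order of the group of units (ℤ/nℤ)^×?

30322944

φ(33569101) = 33569101 · (1 − 1/17) · (1 − 1/37) · (1 − 1/83) · (1 − 1/643)
       = 33569101 · 30322944/33569101 = 30322944.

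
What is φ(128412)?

40320

128412 = 2^2 × 3^3 × 29 × 41.
φ(2^2) = 2^1·(2−1) = 2·1 = 2.
φ(3^3) = 3^2·(3−1) = 9·2 = 18.
φ(29) = 29 − 1 = 28.
φ(41) = 41 − 1 = 40.
Since φ is multiplicative, φ(128412) = 2 · 18 · 28 · 40 = 40320.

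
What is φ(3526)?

1680

Prime factorization: 3526 = 2 · 41 · 43.
φ(2) = 2 − 1 = 1.
φ(41) = 41 − 1 = 40.
φ(43) = 43 − 1 = 42.
φ(3526) = 1 × 40 × 42 = 1680.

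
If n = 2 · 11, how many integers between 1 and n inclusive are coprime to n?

10

φ(2) = 2 − 1 = 1.
φ(11) = 11 − 1 = 10.
Since φ is multiplicative, φ(22) = 1 · 10 = 10.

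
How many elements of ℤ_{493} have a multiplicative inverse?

Factor 493: 493 = 17 · 29.
φ(493) = 493 · (1 − 1/17) · (1 − 1/29)
       = 493 · 448/493 = 448.

448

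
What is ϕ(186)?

60

186 = 2 × 3 × 31.
φ(2) = 2 − 1 = 1.
φ(3) = 3 − 1 = 2.
φ(31) = 31 − 1 = 30.
φ(186) = 1 × 2 × 30 = 60.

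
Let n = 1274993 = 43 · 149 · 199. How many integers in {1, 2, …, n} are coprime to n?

1230768

φ(43) = 43 − 1 = 42.
φ(149) = 149 − 1 = 148.
φ(199) = 199 − 1 = 198.
Since φ is multiplicative, φ(1274993) = 42 · 148 · 198 = 1230768.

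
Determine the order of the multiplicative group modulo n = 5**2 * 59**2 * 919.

φ(79975975) = 79975975 · (1 − 1/5) · (1 − 1/59) · (1 − 1/919)
       = 79975975 · 212976/271105 = 62827920.

62827920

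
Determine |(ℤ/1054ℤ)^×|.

Prime factorization: 1054 = 2 · 17 · 31.
φ(1054) = 1054 · (1 − 1/2) · (1 − 1/17) · (1 − 1/31)
       = 1054 · 480/1054 = 480.

480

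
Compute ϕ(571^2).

325470

φ(571^2) = 571^2 − 571^1 = 326041 − 571 = 325470.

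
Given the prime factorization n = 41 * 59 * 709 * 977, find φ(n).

φ(41) = 41 − 1 = 40.
φ(59) = 59 − 1 = 58.
φ(709) = 709 − 1 = 708.
φ(977) = 977 − 1 = 976.
Since φ is multiplicative, φ(1675624367) = 40 · 58 · 708 · 976 = 1603138560.

1603138560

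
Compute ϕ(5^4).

500

φ(5^4) = 5^4 − 5^3 = 625 − 125 = 500.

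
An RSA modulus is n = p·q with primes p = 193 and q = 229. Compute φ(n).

For distinct primes, φ(pq) = (p−1)(q−1) = 192 × 228 = 43776.

43776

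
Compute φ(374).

First factor: 374 = 2 · 11 · 17.
φ(374) = 374 · (1 − 1/2) · (1 − 1/11) · (1 − 1/17)
       = 374 · 160/374 = 160.

160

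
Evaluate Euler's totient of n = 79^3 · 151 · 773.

φ(79^3) = 79^3 − 79^2 = 493039 − 6241 = 486798.
φ(151) = 151 − 1 = 150.
φ(773) = 773 − 1 = 772.
φ(57548991197) = 486798 × 150 × 772 = 56371208400.

56371208400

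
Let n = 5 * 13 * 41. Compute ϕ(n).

1920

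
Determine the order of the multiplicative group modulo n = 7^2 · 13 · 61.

30240

φ(7^2) = 7^1·(7−1) = 7·6 = 42.
φ(13) = 13 − 1 = 12.
φ(61) = 61 − 1 = 60.
Multiply: 42 · 12 · 60 = 30240.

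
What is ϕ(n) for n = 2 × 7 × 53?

312

φ(742) = 742 · (1 − 1/2) · (1 − 1/7) · (1 − 1/53)
       = 742 · 312/742 = 312.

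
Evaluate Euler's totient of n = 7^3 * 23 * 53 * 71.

φ(29686307) = 29686307 · (1 − 1/7) · (1 − 1/23) · (1 − 1/53) · (1 − 1/71)
       = 29686307 · 480480/605843 = 23543520.

23543520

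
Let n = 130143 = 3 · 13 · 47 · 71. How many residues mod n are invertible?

77280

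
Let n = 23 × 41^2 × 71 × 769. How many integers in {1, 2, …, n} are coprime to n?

φ(23) = 23 − 1 = 22.
φ(41^2) = 41^2 − 41^1 = 1681 − 41 = 1640.
φ(71) = 71 − 1 = 70.
φ(769) = 769 − 1 = 768.
Multiply: 22 · 1640 · 70 · 768 = 1939660800.

1939660800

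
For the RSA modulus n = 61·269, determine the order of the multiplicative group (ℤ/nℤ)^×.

φ(61) = 61 − 1 = 60.
φ(269) = 269 − 1 = 268.
Multiply: 60 · 268 = 16080.

16080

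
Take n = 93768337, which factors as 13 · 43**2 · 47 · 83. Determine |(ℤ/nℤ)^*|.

φ(93768337) = 93768337 · (1 − 1/13) · (1 − 1/43) · (1 − 1/47) · (1 − 1/83)
       = 93768337 · 1901088/2180659 = 81746784.

81746784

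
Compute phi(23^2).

φ(23^2) = 23^1·(23−1) = 23·22 = 506.

506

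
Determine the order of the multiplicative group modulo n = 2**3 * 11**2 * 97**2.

4097280

φ(9107912) = 9107912 · (1 − 1/2) · (1 − 1/11) · (1 − 1/97)
       = 9107912 · 960/2134 = 4097280.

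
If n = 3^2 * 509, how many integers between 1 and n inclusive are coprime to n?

φ(4581) = 4581 · (1 − 1/3) · (1 − 1/509)
       = 4581 · 1016/1527 = 3048.

3048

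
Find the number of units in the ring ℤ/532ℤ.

532 = 2^2 * 7 * 19.
φ(2^2) = 2^2 − 2^1 = 4 − 2 = 2.
φ(7) = 7 − 1 = 6.
φ(19) = 19 − 1 = 18.
Since φ is multiplicative, φ(532) = 2 · 6 · 18 = 216.

216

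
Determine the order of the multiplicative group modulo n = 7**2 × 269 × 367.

4119696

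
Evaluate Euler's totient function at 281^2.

φ(281^2) = 281^2 − 281^1 = 78961 − 281 = 78680.

78680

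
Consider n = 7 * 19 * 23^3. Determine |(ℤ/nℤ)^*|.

1256904

φ(7) = 7 − 1 = 6.
φ(19) = 19 − 1 = 18.
φ(23^3) = 23^2·(23−1) = 529·22 = 11638.
φ(1618211) = 6 × 18 × 11638 = 1256904.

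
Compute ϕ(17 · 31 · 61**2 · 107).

186220800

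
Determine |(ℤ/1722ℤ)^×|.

First factor: 1722 = 2 · 3 · 7 · 41.
φ(1722) = 1722 · (1 − 1/2) · (1 − 1/3) · (1 − 1/7) · (1 − 1/41)
       = 1722 · 480/1722 = 480.

480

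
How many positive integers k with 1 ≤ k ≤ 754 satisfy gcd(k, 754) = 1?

Prime factorization: 754 = 2 · 13 · 29.
φ(754) = 754 · (1 − 1/2) · (1 − 1/13) · (1 − 1/29)
       = 754 · 336/754 = 336.

336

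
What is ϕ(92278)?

42336

92278 = 2 · 29 · 37 · 43.
φ(92278) = 92278 · (1 − 1/2) · (1 − 1/29) · (1 − 1/37) · (1 − 1/43)
       = 92278 · 42336/92278 = 42336.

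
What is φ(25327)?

Prime factorization: 25327 = 19 * 31 * 43.
φ(25327) = 25327 · (1 − 1/19) · (1 − 1/31) · (1 − 1/43)
       = 25327 · 22680/25327 = 22680.

22680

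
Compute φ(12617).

10800

Prime factorization: 12617 = 11 · 31 · 37.
φ(11) = 11 − 1 = 10.
φ(31) = 31 − 1 = 30.
φ(37) = 37 − 1 = 36.
φ(12617) = 10 × 30 × 36 = 10800.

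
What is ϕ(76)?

Prime factorization: 76 = 2**2 * 19.
φ(2^2) = 2^1·(2−1) = 2·1 = 2.
φ(19) = 19 − 1 = 18.
Since φ is multiplicative, φ(76) = 2 · 18 = 36.

36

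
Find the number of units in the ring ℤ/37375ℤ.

26400

Prime factorization: 37375 = 5^3 · 13 · 23.
φ(37375) = 37375 · (1 − 1/5) · (1 − 1/13) · (1 − 1/23)
       = 37375 · 1056/1495 = 26400.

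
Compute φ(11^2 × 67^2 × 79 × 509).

19273906080

φ(21841368659) = 21841368659 · (1 − 1/11) · (1 − 1/67) · (1 − 1/79) · (1 − 1/509)
       = 21841368659 · 26151840/29635507 = 19273906080.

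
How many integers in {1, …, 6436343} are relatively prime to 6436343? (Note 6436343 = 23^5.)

φ(6436343) = 6436343 · (1 − 1/23)
       = 6436343 · 22/23 = 6156502.

6156502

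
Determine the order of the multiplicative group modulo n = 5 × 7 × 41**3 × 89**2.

12638968320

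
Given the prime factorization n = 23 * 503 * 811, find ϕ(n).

8945640

φ(9382459) = 9382459 · (1 − 1/23) · (1 − 1/503) · (1 − 1/811)
       = 9382459 · 8945640/9382459 = 8945640.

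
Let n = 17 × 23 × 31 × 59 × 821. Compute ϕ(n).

502233600

φ(17) = 17 − 1 = 16.
φ(23) = 23 − 1 = 22.
φ(31) = 31 − 1 = 30.
φ(59) = 59 − 1 = 58.
φ(821) = 821 − 1 = 820.
φ(587129119) = 16 × 22 × 30 × 58 × 820 = 502233600.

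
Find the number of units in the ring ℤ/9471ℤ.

4800

First factor: 9471 = 3 · 7 · 11 · 41.
φ(9471) = 9471 · (1 − 1/3) · (1 − 1/7) · (1 − 1/11) · (1 − 1/41)
       = 9471 · 4800/9471 = 4800.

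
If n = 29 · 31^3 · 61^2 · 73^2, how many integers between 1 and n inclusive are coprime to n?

15528843590400

φ(17131226994251) = 17131226994251 · (1 − 1/29) · (1 − 1/31) · (1 − 1/61) · (1 − 1/73)
       = 17131226994251 · 3628800/4003247 = 15528843590400.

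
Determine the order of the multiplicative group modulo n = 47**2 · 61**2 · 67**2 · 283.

9867442891680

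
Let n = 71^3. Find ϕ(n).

352870

φ(357911) = 357911 · (1 − 1/71)
       = 357911 · 70/71 = 352870.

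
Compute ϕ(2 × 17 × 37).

576

φ(2) = 2 − 1 = 1.
φ(17) = 17 − 1 = 16.
φ(37) = 37 − 1 = 36.
Since φ is multiplicative, φ(1258) = 1 · 16 · 36 = 576.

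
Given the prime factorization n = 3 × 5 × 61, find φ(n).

480

φ(915) = 915 · (1 − 1/3) · (1 − 1/5) · (1 − 1/61)
       = 915 · 480/915 = 480.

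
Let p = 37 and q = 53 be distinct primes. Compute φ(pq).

1872

φ(1961) = 1961 · (1 − 1/37) · (1 − 1/53)
       = 1961 · 1872/1961 = 1872.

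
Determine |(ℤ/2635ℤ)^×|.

Prime factorization: 2635 = 5 · 17 · 31.
φ(5) = 5 − 1 = 4.
φ(17) = 17 − 1 = 16.
φ(31) = 31 − 1 = 30.
Multiply: 4 · 16 · 30 = 1920.

1920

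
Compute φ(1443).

1443 = 3 · 13 · 37.
φ(3) = 3 − 1 = 2.
φ(13) = 13 − 1 = 12.
φ(37) = 37 − 1 = 36.
Since φ is multiplicative, φ(1443) = 2 · 12 · 36 = 864.

864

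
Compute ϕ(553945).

338688

Factor 553945: 553945 = 5 × 7^3 × 17 × 19.
φ(553945) = 553945 · (1 − 1/5) · (1 − 1/7) · (1 − 1/17) · (1 − 1/19)
       = 553945 · 6912/11305 = 338688.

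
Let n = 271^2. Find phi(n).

φ(73441) = 73441 · (1 − 1/271)
       = 73441 · 270/271 = 73170.

73170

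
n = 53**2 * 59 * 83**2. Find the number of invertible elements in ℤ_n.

1087925488

φ(53^2) = 53^2 − 53^1 = 2809 − 53 = 2756.
φ(59) = 59 − 1 = 58.
φ(83^2) = 83^1·(83−1) = 83·82 = 6806.
Multiply: 2756 · 58 · 6806 = 1087925488.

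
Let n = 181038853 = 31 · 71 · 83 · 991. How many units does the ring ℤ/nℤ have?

φ(181038853) = 181038853 · (1 − 1/31) · (1 − 1/71) · (1 − 1/83) · (1 − 1/991)
       = 181038853 · 170478000/181038853 = 170478000.

170478000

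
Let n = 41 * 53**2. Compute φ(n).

110240

φ(41) = 41 − 1 = 40.
φ(53^2) = 53^1·(53−1) = 53·52 = 2756.
Multiply: 40 · 2756 = 110240.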